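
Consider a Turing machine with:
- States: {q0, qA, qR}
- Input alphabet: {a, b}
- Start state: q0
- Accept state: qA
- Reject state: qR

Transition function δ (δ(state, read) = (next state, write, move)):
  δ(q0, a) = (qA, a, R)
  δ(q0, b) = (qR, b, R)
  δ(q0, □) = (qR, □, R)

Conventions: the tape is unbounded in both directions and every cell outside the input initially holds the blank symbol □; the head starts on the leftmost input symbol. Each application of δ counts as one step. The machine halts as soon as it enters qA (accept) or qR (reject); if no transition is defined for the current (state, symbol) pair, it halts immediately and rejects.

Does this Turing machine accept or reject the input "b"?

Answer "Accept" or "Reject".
Step 0: [q0]b (head at position 0)
Step 1: δ(q0, b) = (qR, b, R)  ⊢  b[qR]□ (head at position 1)
The machine is in qR, so it halts and rejects.

Final answer: Reject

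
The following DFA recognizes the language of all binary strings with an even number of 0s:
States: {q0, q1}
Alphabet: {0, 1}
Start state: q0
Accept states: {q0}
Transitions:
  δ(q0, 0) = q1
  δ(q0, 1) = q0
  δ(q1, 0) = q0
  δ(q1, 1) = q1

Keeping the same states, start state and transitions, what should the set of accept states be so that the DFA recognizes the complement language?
The DFA is complete (every state has a transition on every symbol), so the complement
is recognized by the same DFA with accepting and non-accepting states swapped.
Original accept states: {q0}
Complement accept states = All states - Original accept states
= {q0, q1} - {q0}
= {q1}
Complement language: strings with an ODD number of 0s

Final answer: {q1}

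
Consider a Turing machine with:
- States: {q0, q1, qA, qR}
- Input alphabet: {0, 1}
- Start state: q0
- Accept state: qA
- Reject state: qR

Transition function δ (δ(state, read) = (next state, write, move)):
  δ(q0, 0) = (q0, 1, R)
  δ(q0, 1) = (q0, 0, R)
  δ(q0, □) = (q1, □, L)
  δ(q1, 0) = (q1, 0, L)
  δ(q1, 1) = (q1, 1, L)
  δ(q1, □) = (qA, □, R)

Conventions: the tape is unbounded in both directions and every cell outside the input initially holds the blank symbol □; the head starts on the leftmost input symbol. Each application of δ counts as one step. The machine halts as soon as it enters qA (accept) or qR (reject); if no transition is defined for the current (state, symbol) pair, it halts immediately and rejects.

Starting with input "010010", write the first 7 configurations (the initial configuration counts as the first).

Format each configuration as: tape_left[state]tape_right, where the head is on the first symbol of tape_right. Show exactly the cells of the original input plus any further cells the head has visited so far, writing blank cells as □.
Step 0: [q0]010010 (head at position 0)
Step 1: δ(q0, 0) = (q0, 1, R)  ⊢  1[q0]10010 (head at position 1)
Step 2: δ(q0, 1) = (q0, 0, R)  ⊢  10[q0]0010 (head at position 2)
Step 3: δ(q0, 0) = (q0, 1, R)  ⊢  101[q0]010 (head at position 3)
Step 4: δ(q0, 0) = (q0, 1, R)  ⊢  1011[q0]10 (head at position 4)
Step 5: δ(q0, 1) = (q0, 0, R)  ⊢  10110[q0]0 (head at position 5)
Step 6: δ(q0, 0) = (q0, 1, R)  ⊢  101101[q0]□ (head at position 6)

Final answer: [q0]010010 ⊢ 1[q0]10010 ⊢ 10[q0]0010 ⊢ 101[q0]010 ⊢ 1011[q0]10 ⊢ 10110[q0]0 ⊢ 101101[q0]□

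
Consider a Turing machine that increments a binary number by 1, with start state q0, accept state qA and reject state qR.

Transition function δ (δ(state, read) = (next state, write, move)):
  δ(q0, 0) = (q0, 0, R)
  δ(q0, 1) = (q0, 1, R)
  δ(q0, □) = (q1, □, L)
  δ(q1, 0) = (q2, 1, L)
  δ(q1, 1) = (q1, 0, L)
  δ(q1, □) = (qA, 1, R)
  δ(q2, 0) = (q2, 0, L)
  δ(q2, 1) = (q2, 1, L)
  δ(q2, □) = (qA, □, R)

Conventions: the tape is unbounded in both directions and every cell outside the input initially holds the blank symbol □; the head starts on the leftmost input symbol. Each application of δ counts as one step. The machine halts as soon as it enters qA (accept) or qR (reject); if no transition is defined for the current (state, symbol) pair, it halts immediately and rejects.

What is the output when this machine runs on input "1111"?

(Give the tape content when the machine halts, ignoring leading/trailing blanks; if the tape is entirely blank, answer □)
Step 0: [q0]1111 (head at position 0)
Step 1: δ(q0, 1) = (q0, 1, R)  ⊢  1[q0]111 (head at position 1)
Step 2: δ(q0, 1) = (q0, 1, R)  ⊢  11[q0]11 (head at position 2)
Step 3: δ(q0, 1) = (q0, 1, R)  ⊢  111[q0]1 (head at position 3)
Step 4: δ(q0, 1) = (q0, 1, R)  ⊢  1111[q0]□ (head at position 4)
Step 5: δ(q0, □) = (q1, □, L)  ⊢  111[q1]1□ (head at position 3)
Step 6: δ(q1, 1) = (q1, 0, L)  ⊢  11[q1]10□ (head at position 2)
Step 7: δ(q1, 1) = (q1, 0, L)  ⊢  1[q1]100□ (head at position 1)
Step 8: δ(q1, 1) = (q1, 0, L)  ⊢  [q1]1000□ (head at position 0)
Step 9: δ(q1, 1) = (q1, 0, L)  ⊢  [q1]□0000□ (head at position -1)
Step 10: δ(q1, □) = (qA, 1, R)  ⊢  1[qA]0000□ (head at position 0)
The machine is in qA, so it halts and accepts.
Tape content when halted (ignoring surrounding blanks): 10000

Final answer: Output: 10000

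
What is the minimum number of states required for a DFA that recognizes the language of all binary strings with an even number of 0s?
Language: binary strings with an even number of 0s
Lower bound (Myhill–Nerode): the prefixes ε, 0 are pairwise distinguishable:
  ε vs 0: suffix ε distinguishes them (ε has zero 0s (accepted), 0 has one 0 (rejected))
So any DFA needs at least 2 states.
Upper bound: a DFA with 2 states exists (one state per class above).
Minimum states: 2

Final answer: 2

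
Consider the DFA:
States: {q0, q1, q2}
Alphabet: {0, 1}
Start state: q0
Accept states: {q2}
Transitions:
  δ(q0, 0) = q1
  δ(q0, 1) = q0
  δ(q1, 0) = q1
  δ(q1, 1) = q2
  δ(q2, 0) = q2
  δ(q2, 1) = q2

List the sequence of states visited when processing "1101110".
Starting at q0
Read '1': q0 -> q0
Read '1': q0 -> q0
Read '0': q0 -> q1
Read '1': q1 -> q2
Read '1': q2 -> q2
Read '1': q2 -> q2
Read '0': q2 -> q2

Final answer: q0 -> q0 -> q0 -> q1 -> q2 -> q2 -> q2 -> q2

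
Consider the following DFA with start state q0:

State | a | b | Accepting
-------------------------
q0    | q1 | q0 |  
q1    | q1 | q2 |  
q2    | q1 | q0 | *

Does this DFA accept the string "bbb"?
Start in q0.
Read 'b': q0 → q0
Read 'b': q0 → q0
Read 'b': q0 → q0
Final state q0 is not accepting, so the string is rejected.

Final answer: No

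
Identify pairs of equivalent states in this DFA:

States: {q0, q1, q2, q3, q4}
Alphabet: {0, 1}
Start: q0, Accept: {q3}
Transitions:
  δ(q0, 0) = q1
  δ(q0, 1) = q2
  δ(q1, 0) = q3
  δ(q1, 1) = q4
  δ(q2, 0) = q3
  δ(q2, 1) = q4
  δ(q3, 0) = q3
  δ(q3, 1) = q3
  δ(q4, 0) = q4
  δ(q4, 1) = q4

Using the table-filling algorithm:
Round 0 – mark pairs where exactly one state is accepting: (q0,q3), (q1,q3), (q2,q3), (q3,q4)
Round 1 – newly marked: (q0,q1) [on 0: q1 vs q3, already marked]; (q0,q2) [on 0: q1 vs q3, already marked]; (q1,q4) [on 0: q3 vs q4, already marked]; (q2,q4) [on 0: q3 vs q4, already marked]
Round 2 – newly marked: (q0,q4) [on 0: q1 vs q4, already marked]
No further pairs can be marked.
(q1, q2) unmarked: δ(q1,0)=q3, δ(q2,0)=q3; δ(q1,1)=q4, δ(q2,1)=q4 → equivalent
Equivalent pairs: (q1, q2)

Final answer: Equivalent pairs: (q1, q2)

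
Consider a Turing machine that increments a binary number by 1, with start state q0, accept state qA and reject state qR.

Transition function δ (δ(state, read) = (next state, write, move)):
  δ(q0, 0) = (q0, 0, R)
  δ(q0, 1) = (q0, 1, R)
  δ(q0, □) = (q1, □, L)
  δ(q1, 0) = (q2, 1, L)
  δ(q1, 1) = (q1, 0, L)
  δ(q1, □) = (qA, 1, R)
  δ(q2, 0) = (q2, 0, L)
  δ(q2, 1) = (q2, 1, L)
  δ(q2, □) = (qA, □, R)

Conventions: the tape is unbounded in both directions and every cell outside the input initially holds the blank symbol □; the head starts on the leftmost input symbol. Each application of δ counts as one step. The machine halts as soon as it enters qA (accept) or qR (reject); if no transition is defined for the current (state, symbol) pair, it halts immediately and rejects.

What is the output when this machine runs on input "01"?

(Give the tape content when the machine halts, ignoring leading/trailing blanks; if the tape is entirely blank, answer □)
Step 0: [q0]01 (head at position 0)
Step 1: δ(q0, 0) = (q0, 0, R)  ⊢  0[q0]1 (head at position 1)
Step 2: δ(q0, 1) = (q0, 1, R)  ⊢  01[q0]□ (head at position 2)
Step 3: δ(q0, □) = (q1, □, L)  ⊢  0[q1]1□ (head at position 1)
Step 4: δ(q1, 1) = (q1, 0, L)  ⊢  [q1]00□ (head at position 0)
Step 5: δ(q1, 0) = (q2, 1, L)  ⊢  [q2]□10□ (head at position -1)
Step 6: δ(q2, □) = (qA, □, R)  ⊢  □[qA]10□ (head at position 0)
The machine is in qA, so it halts and accepts.
Tape content when halted (ignoring surrounding blanks): 10

Final answer: Output: 10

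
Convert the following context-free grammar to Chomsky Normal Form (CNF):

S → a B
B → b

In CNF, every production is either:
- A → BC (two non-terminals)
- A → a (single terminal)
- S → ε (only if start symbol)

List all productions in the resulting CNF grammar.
The grammar has no ε-productions or unit productions to eliminate.
S → a B has terminal a in a right-hand side of length ≥ 2: introduce T_a → a and use T_a in place of a.
B → b is already in CNF (single terminal) – keep it.
S → a B becomes S → T_a B.
Resulting CNF grammar (3 productions): T_a → a; B → b; S → T_a B

Final answer: T_a → a; B → b; S → T_a B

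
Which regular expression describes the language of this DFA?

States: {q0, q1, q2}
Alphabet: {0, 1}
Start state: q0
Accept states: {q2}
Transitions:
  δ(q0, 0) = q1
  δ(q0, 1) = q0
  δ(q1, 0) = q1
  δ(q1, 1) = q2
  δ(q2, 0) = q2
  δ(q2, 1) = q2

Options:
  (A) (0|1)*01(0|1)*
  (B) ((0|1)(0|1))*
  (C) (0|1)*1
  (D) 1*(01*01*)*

Testing sample strings against the DFA:
  '01' -> accepted
  '10' -> rejected
  '0100' -> accepted
  '01010' -> accepted
Checking each option for a counterexample:
  (A) (0|1)*01(0|1)*: agrees with the DFA on all strings of length ≤ 4
  (B) ((0|1)(0|1))*: ε is rejected by the DFA but matches the regex → eliminated
  (C) (0|1)*1: '1' is rejected by the DFA but matches the regex → eliminated
  (D) 1*(01*01*)*: ε is rejected by the DFA but matches the regex → eliminated
Only (A) (0|1)*01(0|1)* is consistent with the DFA.

Final answer: (A) (0|1)*01(0|1)*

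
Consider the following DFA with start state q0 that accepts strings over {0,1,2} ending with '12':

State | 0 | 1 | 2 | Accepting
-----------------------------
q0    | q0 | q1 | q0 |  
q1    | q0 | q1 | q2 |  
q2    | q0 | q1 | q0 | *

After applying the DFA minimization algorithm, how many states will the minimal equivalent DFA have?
All 3 states are reachable from q0, so none can be removed as unreachable.
Table-filling: first mark every (accepting, non-accepting) pair as distinguishable (accepting: {q2}; non-accepting: {q0, q1}).
Round 1: (q0, q1) on '2' go to q0 and q2, already distinguishable → mark.
Every pair of states is distinguishable, so the DFA is already minimal.
Equivalence classes: {q0}, {q1}, {q2} → 3 states.

Final answer: 3 states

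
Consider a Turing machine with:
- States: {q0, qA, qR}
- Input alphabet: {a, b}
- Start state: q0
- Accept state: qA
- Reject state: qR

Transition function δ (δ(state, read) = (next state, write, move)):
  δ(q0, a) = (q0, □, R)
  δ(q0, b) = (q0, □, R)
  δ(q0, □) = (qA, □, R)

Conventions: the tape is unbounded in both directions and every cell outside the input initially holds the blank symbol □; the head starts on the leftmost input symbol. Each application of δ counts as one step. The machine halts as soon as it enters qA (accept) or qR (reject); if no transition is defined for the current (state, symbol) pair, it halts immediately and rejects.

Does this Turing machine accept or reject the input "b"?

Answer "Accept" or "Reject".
Step 0: [q0]b (head at position 0)
Step 1: δ(q0, b) = (q0, □, R)  ⊢  □[q0]□ (head at position 1)
Step 2: δ(q0, □) = (qA, □, R)  ⊢  □□[qA]□ (head at position 2)
The machine is in qA, so it halts and accepts.

Final answer: Accept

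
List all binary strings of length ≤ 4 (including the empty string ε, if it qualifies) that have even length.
Checking every binary string of length 0 to 4:
  Length 0: accepted: ε | rejected: (none)
  Length 1: accepted: (none) | rejected: 0, 1
  Length 2: accepted: 00, 01, 10, 11 | rejected: (none)
  Length 3: accepted: (none) | rejected: 000, 001, 010, 011, 100, 101, 110, 111
  Length 4: accepted: 0000, 0001, 0010, 0011, 0100, 0101, 0110, 0111, 1000, 1001, 1010, 1011, 1100, 1101, 1110, 1111 | rejected: (none)
Total: 21 string(s).

Final answer: ε, 00, 01, 10, 11, 0000, 0001, 0010, 0011, 0100, 0101, 0110, 0111, 1000, 1001, 1010, 1011, 1100, 1101, 1110, 1111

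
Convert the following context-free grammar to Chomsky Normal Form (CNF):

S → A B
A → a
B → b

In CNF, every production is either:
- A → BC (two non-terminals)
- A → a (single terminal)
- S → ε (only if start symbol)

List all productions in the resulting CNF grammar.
The grammar has no ε-productions or unit productions to eliminate.
S → A B is already in CNF (two non-terminals) – keep it.
A → a is already in CNF (single terminal) – keep it.
B → b is already in CNF (single terminal) – keep it.
Resulting CNF grammar (3 productions): A → a; B → b; S → A B

Final answer: A → a; B → b; S → A B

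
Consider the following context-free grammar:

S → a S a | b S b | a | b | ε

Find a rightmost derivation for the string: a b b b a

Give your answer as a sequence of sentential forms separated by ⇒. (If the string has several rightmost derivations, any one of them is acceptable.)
Start with S.
Step 1: the rightmost non-terminal is S; apply S → a S a:  a S a
Step 2: the rightmost non-terminal is S; apply S → b S b:  a b S b a
Step 3: the rightmost non-terminal is S; apply S → b:  a b b b a

Final answer: S ⇒ a S a ⇒ a b S b a ⇒ a b b b a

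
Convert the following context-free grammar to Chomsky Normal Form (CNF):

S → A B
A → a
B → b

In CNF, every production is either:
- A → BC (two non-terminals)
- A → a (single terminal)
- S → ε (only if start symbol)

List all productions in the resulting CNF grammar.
The grammar has no ε-productions or unit productions to eliminate.
S → A B is already in CNF (two non-terminals) – keep it.
A → a is already in CNF (single terminal) – keep it.
B → b is already in CNF (single terminal) – keep it.
Resulting CNF grammar (3 productions): A → a; B → b; S → A B

Final answer: A → a; B → b; S → A B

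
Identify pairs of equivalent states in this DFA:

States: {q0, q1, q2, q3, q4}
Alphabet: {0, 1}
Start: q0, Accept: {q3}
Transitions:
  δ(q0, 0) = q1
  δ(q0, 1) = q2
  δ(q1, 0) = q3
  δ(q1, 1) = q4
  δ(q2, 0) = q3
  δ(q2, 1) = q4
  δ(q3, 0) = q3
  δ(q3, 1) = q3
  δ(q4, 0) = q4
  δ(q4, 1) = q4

Using the table-filling algorithm:
Round 0 – mark pairs where exactly one state is accepting: (q0,q3), (q1,q3), (q2,q3), (q3,q4)
Round 1 – newly marked: (q0,q1) [on 0: q1 vs q3, already marked]; (q0,q2) [on 0: q1 vs q3, already marked]; (q1,q4) [on 0: q3 vs q4, already marked]; (q2,q4) [on 0: q3 vs q4, already marked]
Round 2 – newly marked: (q0,q4) [on 0: q1 vs q4, already marked]
No further pairs can be marked.
(q1, q2) unmarked: δ(q1,0)=q3, δ(q2,0)=q3; δ(q1,1)=q4, δ(q2,1)=q4 → equivalent
Equivalent pairs: (q1, q2)

Final answer: Equivalent pairs: (q1, q2)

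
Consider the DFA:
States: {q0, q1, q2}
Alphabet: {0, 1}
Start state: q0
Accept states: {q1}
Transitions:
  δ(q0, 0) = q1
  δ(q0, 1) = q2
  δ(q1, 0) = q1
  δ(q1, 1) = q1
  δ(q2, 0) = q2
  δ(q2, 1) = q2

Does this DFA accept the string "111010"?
Processing string "111010":
  q0 --1--> q2
  q2 --1--> q2
  q2 --1--> q2
  q2 --0--> q2
  q2 --1--> q2
  q2 --0--> q2
Final state: q2
Accept states: {q1}
q2 is not an accept state, so the string is rejected.

Final answer: No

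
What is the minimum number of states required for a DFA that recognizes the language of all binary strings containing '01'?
Language: binary strings containing '01'
Lower bound (Myhill–Nerode): the prefixes ε, 0, 01 are pairwise distinguishable:
  ε vs 01: suffix ε distinguishes them (ε is rejected, 01 is accepted)
  0 vs 01: suffix ε distinguishes them (0 is rejected, 01 is accepted)
  ε vs 0: suffix 1 distinguishes them (ε·1 = 1 is rejected, 0·1 = 01 is accepted)
So any DFA needs at least 3 states.
Upper bound: a DFA with 3 states exists (one state per class above: 'no progress', 'last symbol 0', and 'seen 01' (accepting sink)).
Minimum states: 3

Final answer: 3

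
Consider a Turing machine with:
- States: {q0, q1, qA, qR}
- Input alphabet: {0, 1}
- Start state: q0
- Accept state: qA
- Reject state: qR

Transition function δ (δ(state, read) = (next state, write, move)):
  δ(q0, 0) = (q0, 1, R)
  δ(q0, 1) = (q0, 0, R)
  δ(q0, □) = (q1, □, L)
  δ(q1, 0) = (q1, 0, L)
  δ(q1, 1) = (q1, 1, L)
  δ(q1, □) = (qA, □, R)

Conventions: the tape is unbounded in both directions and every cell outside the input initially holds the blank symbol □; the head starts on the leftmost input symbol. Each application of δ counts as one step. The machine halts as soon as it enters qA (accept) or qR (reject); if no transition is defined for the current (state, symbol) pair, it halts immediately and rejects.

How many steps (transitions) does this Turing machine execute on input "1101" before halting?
Step 0: [q0]1101 (head at position 0)
Step 1: δ(q0, 1) = (q0, 0, R)  ⊢  0[q0]101 (head at position 1)
Step 2: δ(q0, 1) = (q0, 0, R)  ⊢  00[q0]01 (head at position 2)
Step 3: δ(q0, 0) = (q0, 1, R)  ⊢  001[q0]1 (head at position 3)
Step 4: δ(q0, 1) = (q0, 0, R)  ⊢  0010[q0]□ (head at position 4)
Step 5: δ(q0, □) = (q1, □, L)  ⊢  001[q1]0□ (head at position 3)
Step 6: δ(q1, 0) = (q1, 0, L)  ⊢  00[q1]10□ (head at position 2)
Step 7: δ(q1, 1) = (q1, 1, L)  ⊢  0[q1]010□ (head at position 1)
Step 8: δ(q1, 0) = (q1, 0, L)  ⊢  [q1]0010□ (head at position 0)
Step 9: δ(q1, 0) = (q1, 0, L)  ⊢  [q1]□0010□ (head at position -1)
Step 10: δ(q1, □) = (qA, □, R)  ⊢  □[qA]0010□ (head at position 0)
The machine is in qA, so it halts and accepts.
Number of transitions executed: 10.

Final answer: 10 steps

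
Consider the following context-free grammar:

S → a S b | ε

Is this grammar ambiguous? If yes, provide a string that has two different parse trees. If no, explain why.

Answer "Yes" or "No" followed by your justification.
At every step exactly one production applies: if the remaining string to generate is non-empty it starts with a and ends with b, forcing S → a S b; if it is empty, S → ε is forced. Hence each string a^n b^n has exactly one derivation (S → a S b applied n times, then S → ε) and one parse tree.

Final answer: No - the grammar is unambiguous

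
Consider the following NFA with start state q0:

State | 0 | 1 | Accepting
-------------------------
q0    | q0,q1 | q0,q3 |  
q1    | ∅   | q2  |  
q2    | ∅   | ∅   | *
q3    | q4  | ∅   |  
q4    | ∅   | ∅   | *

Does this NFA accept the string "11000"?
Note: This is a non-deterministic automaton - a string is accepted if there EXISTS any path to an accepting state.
Track the set of states the NFA could be in: start {q0}
Read '1': {q0} → {q0, q3}
Read '1': {q0, q3} → {q0, q3}
Read '0': {q0, q3} → {q0, q1, q4}
Read '0': {q0, q1, q4} → {q0, q1}
Read '0': {q0, q1} → {q0, q1}
Final set {q0, q1} contains no accepting state → rejected.

Final answer: No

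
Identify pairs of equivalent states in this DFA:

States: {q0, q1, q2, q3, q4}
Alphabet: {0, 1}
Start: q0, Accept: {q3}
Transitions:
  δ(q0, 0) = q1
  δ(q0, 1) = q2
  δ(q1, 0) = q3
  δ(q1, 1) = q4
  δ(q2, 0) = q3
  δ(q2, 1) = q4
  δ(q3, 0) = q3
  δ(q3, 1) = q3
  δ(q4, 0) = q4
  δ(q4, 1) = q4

Using the table-filling algorithm:
Round 0 – mark pairs where exactly one state is accepting: (q0,q3), (q1,q3), (q2,q3), (q3,q4)
Round 1 – newly marked: (q0,q1) [on 0: q1 vs q3, already marked]; (q0,q2) [on 0: q1 vs q3, already marked]; (q1,q4) [on 0: q3 vs q4, already marked]; (q2,q4) [on 0: q3 vs q4, already marked]
Round 2 – newly marked: (q0,q4) [on 0: q1 vs q4, already marked]
No further pairs can be marked.
(q1, q2) unmarked: δ(q1,0)=q3, δ(q2,0)=q3; δ(q1,1)=q4, δ(q2,1)=q4 → equivalent
Equivalent pairs: (q1, q2)

Final answer: Equivalent pairs: (q1, q2)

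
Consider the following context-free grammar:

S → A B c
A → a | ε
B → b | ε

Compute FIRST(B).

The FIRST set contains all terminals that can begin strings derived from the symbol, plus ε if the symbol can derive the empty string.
B → b contributes b; B → ε makes B nullable, contributing ε. FIRST(B) = {b, ε}.

Final answer: {b, ε}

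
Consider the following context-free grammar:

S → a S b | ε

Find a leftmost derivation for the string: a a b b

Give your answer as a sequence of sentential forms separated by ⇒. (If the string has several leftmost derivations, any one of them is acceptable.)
Start with S.
Step 1: the leftmost non-terminal is S; apply S → a S b:  a S b
Step 2: the leftmost non-terminal is S; apply S → a S b:  a a S b b
Step 3: the leftmost non-terminal is S; apply S → ε:  a a b b

Final answer: S ⇒ a S b ⇒ a a S b b ⇒ a a b b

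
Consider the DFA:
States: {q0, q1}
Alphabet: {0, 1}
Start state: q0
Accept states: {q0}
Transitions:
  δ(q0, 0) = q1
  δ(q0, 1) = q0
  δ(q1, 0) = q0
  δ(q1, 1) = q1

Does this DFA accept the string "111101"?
Processing string "111101":
  q0 --1--> q0
  q0 --1--> q0
  q0 --1--> q0
  q0 --1--> q0
  q0 --0--> q1
  q1 --1--> q1
Final state: q1
Accept states: {q0}
q1 is not an accept state, so the string is rejected.

Final answer: No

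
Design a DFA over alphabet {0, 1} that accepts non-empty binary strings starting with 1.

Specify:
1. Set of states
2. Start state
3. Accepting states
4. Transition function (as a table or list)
One valid DFA (any DFA recognizing the same language is acceptable):
States: {q0, q1, q2}
Start: q0
Accepting: {q1}
Transitions (accepting states marked with *):
State | 0 | 1 | Accepting
-------------------------
q0    | q2 | q1 |  
q1    | q1 | q1 | *
q2    | q2 | q2 |  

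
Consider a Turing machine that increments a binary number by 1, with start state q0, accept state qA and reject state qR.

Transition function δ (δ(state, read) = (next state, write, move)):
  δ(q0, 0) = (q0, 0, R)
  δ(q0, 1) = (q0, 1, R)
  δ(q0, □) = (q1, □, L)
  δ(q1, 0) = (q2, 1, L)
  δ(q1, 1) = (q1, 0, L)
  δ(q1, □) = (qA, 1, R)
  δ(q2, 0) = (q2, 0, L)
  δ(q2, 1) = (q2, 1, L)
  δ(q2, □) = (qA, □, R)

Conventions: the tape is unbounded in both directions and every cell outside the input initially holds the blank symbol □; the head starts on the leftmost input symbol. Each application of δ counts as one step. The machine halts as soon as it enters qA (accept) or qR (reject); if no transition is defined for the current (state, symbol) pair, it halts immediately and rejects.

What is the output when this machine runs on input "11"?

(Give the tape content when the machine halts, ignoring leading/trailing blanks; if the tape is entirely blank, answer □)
Step 0: [q0]11 (head at position 0)
Step 1: δ(q0, 1) = (q0, 1, R)  ⊢  1[q0]1 (head at position 1)
Step 2: δ(q0, 1) = (q0, 1, R)  ⊢  11[q0]□ (head at position 2)
Step 3: δ(q0, □) = (q1, □, L)  ⊢  1[q1]1□ (head at position 1)
Step 4: δ(q1, 1) = (q1, 0, L)  ⊢  [q1]10□ (head at position 0)
Step 5: δ(q1, 1) = (q1, 0, L)  ⊢  [q1]□00□ (head at position -1)
Step 6: δ(q1, □) = (qA, 1, R)  ⊢  1[qA]00□ (head at position 0)
The machine is in qA, so it halts and accepts.
Tape content when halted (ignoring surrounding blanks): 100

Final answer: Output: 100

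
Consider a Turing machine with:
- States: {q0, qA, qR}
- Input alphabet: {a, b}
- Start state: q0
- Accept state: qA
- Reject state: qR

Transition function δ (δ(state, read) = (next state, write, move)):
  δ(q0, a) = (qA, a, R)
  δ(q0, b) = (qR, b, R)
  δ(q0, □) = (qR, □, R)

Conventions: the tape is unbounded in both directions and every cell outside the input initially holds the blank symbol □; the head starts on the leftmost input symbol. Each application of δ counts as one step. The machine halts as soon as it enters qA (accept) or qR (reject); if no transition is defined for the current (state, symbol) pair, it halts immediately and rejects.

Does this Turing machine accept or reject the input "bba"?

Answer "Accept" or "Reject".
Step 0: [q0]bba (head at position 0)
Step 1: δ(q0, b) = (qR, b, R)  ⊢  b[qR]ba (head at position 1)
The machine is in qR, so it halts and rejects.

Final answer: Reject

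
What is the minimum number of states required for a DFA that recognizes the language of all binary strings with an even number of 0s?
Language: binary strings with an even number of 0s
Lower bound (Myhill–Nerode): the prefixes ε, 0 are pairwise distinguishable:
  ε vs 0: suffix ε distinguishes them (ε has zero 0s (accepted), 0 has one 0 (rejected))
So any DFA needs at least 2 states.
Upper bound: a DFA with 2 states exists (one state per class above).
Minimum states: 2

Final answer: 2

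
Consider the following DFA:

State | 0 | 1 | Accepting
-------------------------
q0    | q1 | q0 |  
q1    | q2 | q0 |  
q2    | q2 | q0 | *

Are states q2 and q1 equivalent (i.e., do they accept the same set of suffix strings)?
Try the suffix ε (the empty string).
From q2: q2 — accepting.
From q1: q1 — not accepting.
The two states disagree on this suffix, so they are not equivalent.

Final answer: No. Distinguishing string: ε (the empty string) - accepted from q2 but not from q1.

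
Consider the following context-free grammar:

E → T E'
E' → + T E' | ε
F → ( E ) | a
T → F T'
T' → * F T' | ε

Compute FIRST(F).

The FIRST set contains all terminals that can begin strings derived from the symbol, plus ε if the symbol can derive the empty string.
FIRST(F): F → ( E ) contributes '(' and F → a contributes 'a', so FIRST(F) = {(, a}. F is not nullable.

Final answer: {(, a}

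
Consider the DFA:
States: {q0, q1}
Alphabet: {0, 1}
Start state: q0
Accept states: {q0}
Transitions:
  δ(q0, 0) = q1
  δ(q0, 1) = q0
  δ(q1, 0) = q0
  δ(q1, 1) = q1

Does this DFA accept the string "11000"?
Processing string "11000":
  q0 --1--> q0
  q0 --1--> q0
  q0 --0--> q1
  q1 --0--> q0
  q0 --0--> q1
Final state: q1
Accept states: {q0}
q1 is not an accept state, so the string is rejected.

Final answer: No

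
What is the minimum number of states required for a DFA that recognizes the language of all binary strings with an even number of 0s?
Language: binary strings with an even number of 0s
Lower bound (Myhill–Nerode): the prefixes ε, 0 are pairwise distinguishable:
  ε vs 0: suffix ε distinguishes them (ε has zero 0s (accepted), 0 has one 0 (rejected))
So any DFA needs at least 2 states.
Upper bound: a DFA with 2 states exists (one state per class above).
Minimum states: 2

Final answer: 2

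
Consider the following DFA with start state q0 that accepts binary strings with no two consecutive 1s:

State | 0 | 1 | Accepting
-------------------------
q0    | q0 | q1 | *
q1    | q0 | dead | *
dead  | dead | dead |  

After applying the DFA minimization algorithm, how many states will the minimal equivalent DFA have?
All 3 states are reachable from q0, so none can be removed as unreachable.
Table-filling: first mark every (accepting, non-accepting) pair as distinguishable (accepting: {q0, q1}; non-accepting: {dead}).
Round 1: (q0, q1) on '1' go to q1 and dead, already distinguishable → mark.
Every pair of states is distinguishable, so the DFA is already minimal.
Equivalence classes: {q0}, {q1}, {dead} → 3 states.

Final answer: 3 states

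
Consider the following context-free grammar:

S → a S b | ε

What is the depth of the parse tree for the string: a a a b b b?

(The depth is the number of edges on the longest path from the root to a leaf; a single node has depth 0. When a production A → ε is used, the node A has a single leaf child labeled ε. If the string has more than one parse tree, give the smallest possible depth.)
The only parse tree applies S → a S b 3 times (once per matching a…b pair) and then S → ε.
The S nodes sit at depths 0, 1, …, 3; the innermost S (depth 3) has the single child ε at depth 4.
The terminal leaves a, b are at depths 1..3, so the longest root-to-leaf path is S → S → … → S → ε with 4 edges.
Depth = 4.

Final answer: 4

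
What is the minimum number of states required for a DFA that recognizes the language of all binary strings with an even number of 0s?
Language: binary strings with an even number of 0s
Lower bound (Myhill–Nerode): the prefixes ε, 0 are pairwise distinguishable:
  ε vs 0: suffix ε distinguishes them (ε has zero 0s (accepted), 0 has one 0 (rejected))
So any DFA needs at least 2 states.
Upper bound: a DFA with 2 states exists (one state per class above).
Minimum states: 2

Final answer: 2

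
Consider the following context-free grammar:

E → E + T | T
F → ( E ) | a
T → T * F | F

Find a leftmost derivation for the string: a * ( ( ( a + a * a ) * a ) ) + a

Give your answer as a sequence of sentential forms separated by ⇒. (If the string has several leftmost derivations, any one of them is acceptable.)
Start with E.
Step 1: the leftmost non-terminal is E; apply E → E + T:  E + T
Step 2: the leftmost non-terminal is E; apply E → T:  T + T
Step 3: the leftmost non-terminal is T; apply T → T * F:  T * F + T
Step 4: the leftmost non-terminal is T; apply T → F:  F * F + T
Step 5: the leftmost non-terminal is F; apply F → a:  a * F + T
Step 6: the leftmost non-terminal is F; apply F → ( E ):  a * ( E ) + T
Step 7: the leftmost non-terminal is E; apply E → T:  a * ( T ) + T
Step 8: the leftmost non-terminal is T; apply T → F:  a * ( F ) + T
Step 9: the leftmost non-terminal is F; apply F → ( E ):  a * ( ( E ) ) + T
Step 10: the leftmost non-terminal is E; apply E → T:  a * ( ( T ) ) + T
Step 11: the leftmost non-terminal is T; apply T → T * F:  a * ( ( T * F ) ) + T
Step 12: the leftmost non-terminal is T; apply T → F:  a * ( ( F * F ) ) + T
Step 13: the leftmost non-terminal is F; apply F → ( E ):  a * ( ( ( E ) * F ) ) + T
Step 14: the leftmost non-terminal is E; apply E → E + T:  a * ( ( ( E + T ) * F ) ) + T
Step 15: the leftmost non-terminal is E; apply E → T:  a * ( ( ( T + T ) * F ) ) + T
Step 16: the leftmost non-terminal is T; apply T → F:  a * ( ( ( F + T ) * F ) ) + T
Step 17: the leftmost non-terminal is F; apply F → a:  a * ( ( ( a + T ) * F ) ) + T
Step 18: the leftmost non-terminal is T; apply T → T * F:  a * ( ( ( a + T * F ) * F ) ) + T
Step 19: the leftmost non-terminal is T; apply T → F:  a * ( ( ( a + F * F ) * F ) ) + T
Step 20: the leftmost non-terminal is F; apply F → a:  a * ( ( ( a + a * F ) * F ) ) + T
Step 21: the leftmost non-terminal is F; apply F → a:  a * ( ( ( a + a * a ) * F ) ) + T
Step 22: the leftmost non-terminal is F; apply F → a:  a * ( ( ( a + a * a ) * a ) ) + T
Step 23: the leftmost non-terminal is T; apply T → F:  a * ( ( ( a + a * a ) * a ) ) + F
Step 24: the leftmost non-terminal is F; apply F → a:  a * ( ( ( a + a * a ) * a ) ) + a

Final answer: E ⇒ E + T ⇒ T + T ⇒ T * F + T ⇒ F * F + T ⇒ a * F + T ⇒ a * ( E ) + T ⇒ a * ( T ) + T ⇒ a * ( F ) + T ⇒ a * ( ( E ) ) + T ⇒ a * ( ( T ) ) + T ⇒ a * ( ( T * F ) ) + T ⇒ a * ( ( F * F ) ) + T ⇒ a * ( ( ( E ) * F ) ) + T ⇒ a * ( ( ( E + T ) * F ) ) + T ⇒ a * ( ( ( T + T ) * F ) ) + T ⇒ a * ( ( ( F + T ) * F ) ) + T ⇒ a * ( ( ( a + T ) * F ) ) + T ⇒ a * ( ( ( a + T * F ) * F ) ) + T ⇒ a * ( ( ( a + F * F ) * F ) ) + T ⇒ a * ( ( ( a + a * F ) * F ) ) + T ⇒ a * ( ( ( a + a * a ) * F ) ) + T ⇒ a * ( ( ( a + a * a ) * a ) ) + T ⇒ a * ( ( ( a + a * a ) * a ) ) + F ⇒ a * ( ( ( a + a * a ) * a ) ) + a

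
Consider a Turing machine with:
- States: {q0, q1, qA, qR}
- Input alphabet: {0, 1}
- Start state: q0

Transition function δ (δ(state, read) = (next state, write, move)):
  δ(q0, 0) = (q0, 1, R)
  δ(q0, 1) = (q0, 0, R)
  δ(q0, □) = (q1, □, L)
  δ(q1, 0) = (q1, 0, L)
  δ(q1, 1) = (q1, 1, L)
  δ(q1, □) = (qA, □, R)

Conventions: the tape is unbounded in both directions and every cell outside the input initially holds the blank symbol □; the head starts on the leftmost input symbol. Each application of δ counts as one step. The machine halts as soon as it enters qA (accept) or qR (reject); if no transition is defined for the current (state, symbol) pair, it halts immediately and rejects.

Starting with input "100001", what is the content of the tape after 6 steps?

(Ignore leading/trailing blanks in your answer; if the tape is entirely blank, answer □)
Step 0: [q0]100001 (head at position 0)
Step 1: δ(q0, 1) = (q0, 0, R)  ⊢  0[q0]00001 (head at position 1)
Step 2: δ(q0, 0) = (q0, 1, R)  ⊢  01[q0]0001 (head at position 2)
Step 3: δ(q0, 0) = (q0, 1, R)  ⊢  011[q0]001 (head at position 3)
Step 4: δ(q0, 0) = (q0, 1, R)  ⊢  0111[q0]01 (head at position 4)
Step 5: δ(q0, 0) = (q0, 1, R)  ⊢  01111[q0]1 (head at position 5)
Step 6: δ(q0, 1) = (q0, 0, R)  ⊢  011110[q0]□ (head at position 6)
Tape after 6 steps (ignoring surrounding blanks): 011110

Final answer: Tape: 011110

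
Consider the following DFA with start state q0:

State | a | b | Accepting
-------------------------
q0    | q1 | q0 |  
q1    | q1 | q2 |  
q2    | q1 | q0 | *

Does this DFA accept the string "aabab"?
Start in q0.
Read 'a': q0 → q1
Read 'a': q1 → q1
Read 'b': q1 → q2
Read 'a': q2 → q1
Read 'b': q1 → q2
Final state q2 is accepting, so the string is accepted.

Final answer: Yes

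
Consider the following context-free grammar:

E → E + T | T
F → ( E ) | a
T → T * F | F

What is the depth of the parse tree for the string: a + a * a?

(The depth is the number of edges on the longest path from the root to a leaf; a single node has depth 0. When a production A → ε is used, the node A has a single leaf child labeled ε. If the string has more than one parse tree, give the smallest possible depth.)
The grammar is unambiguous; the parse tree of a + a * a is:
E → E + T at the root (depth 0).
  Left E (depth 1) → T (2) → F (3) → a (4).
  Right T (depth 1) → T * F; that T (2) → F (3) → a (4); F (2) → a (3).
The longest root-to-leaf paths have 4 edges.
Depth = 4.

Final answer: 4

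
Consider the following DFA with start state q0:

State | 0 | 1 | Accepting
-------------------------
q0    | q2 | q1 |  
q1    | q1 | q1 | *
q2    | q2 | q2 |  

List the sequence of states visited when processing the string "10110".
q0 → q1 → q1 → q1 → q1 → q1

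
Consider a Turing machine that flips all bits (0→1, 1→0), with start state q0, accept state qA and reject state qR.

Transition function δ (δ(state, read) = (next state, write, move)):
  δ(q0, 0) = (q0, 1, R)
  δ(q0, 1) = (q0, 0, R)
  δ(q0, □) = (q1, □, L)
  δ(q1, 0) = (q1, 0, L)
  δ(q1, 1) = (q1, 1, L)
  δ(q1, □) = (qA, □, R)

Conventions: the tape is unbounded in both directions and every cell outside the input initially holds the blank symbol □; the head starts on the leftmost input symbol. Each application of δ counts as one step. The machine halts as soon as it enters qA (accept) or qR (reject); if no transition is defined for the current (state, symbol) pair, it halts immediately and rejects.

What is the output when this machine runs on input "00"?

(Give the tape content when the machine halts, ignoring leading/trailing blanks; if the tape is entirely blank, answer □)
Step 0: [q0]00 (head at position 0)
Step 1: δ(q0, 0) = (q0, 1, R)  ⊢  1[q0]0 (head at position 1)
Step 2: δ(q0, 0) = (q0, 1, R)  ⊢  11[q0]□ (head at position 2)
Step 3: δ(q0, □) = (q1, □, L)  ⊢  1[q1]1□ (head at position 1)
Step 4: δ(q1, 1) = (q1, 1, L)  ⊢  [q1]11□ (head at position 0)
Step 5: δ(q1, 1) = (q1, 1, L)  ⊢  [q1]□11□ (head at position -1)
Step 6: δ(q1, □) = (qA, □, R)  ⊢  □[qA]11□ (head at position 0)
The machine is in qA, so it halts and accepts.
Tape content when halted (ignoring surrounding blanks): 11

Final answer: Output: 11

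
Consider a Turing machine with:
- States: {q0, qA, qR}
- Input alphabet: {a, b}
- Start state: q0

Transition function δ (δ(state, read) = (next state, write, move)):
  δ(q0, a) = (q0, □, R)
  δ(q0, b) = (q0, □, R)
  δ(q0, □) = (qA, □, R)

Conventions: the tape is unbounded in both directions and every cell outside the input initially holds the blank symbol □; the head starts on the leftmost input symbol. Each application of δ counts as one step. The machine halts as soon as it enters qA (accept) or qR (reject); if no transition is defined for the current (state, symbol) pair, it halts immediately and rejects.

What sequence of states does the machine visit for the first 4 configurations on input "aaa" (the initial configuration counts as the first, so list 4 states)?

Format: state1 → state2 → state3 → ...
Step 0: [q0]aaa (head at position 0)
Step 1: δ(q0, a) = (q0, □, R)  ⊢  □[q0]aa (head at position 1)
Step 2: δ(q0, a) = (q0, □, R)  ⊢  □□[q0]a (head at position 2)
Step 3: δ(q0, a) = (q0, □, R)  ⊢  □□□[q0]□ (head at position 3)
Reading off the states of these 4 configurations: q0 → q0 → q0 → q0

Final answer: q0 → q0 → q0 → q0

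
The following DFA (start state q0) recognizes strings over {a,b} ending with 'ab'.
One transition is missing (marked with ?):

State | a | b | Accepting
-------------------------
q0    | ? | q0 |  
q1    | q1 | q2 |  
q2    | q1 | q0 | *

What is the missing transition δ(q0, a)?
q1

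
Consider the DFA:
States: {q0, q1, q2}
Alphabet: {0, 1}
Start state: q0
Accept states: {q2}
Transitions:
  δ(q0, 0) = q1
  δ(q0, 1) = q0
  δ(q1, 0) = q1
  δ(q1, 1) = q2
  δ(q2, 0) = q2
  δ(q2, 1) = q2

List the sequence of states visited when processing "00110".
Starting at q0
Read '0': q0 -> q1
Read '0': q1 -> q1
Read '1': q1 -> q2
Read '1': q2 -> q2
Read '0': q2 -> q2

Final answer: q0 -> q1 -> q1 -> q2 -> q2 -> q2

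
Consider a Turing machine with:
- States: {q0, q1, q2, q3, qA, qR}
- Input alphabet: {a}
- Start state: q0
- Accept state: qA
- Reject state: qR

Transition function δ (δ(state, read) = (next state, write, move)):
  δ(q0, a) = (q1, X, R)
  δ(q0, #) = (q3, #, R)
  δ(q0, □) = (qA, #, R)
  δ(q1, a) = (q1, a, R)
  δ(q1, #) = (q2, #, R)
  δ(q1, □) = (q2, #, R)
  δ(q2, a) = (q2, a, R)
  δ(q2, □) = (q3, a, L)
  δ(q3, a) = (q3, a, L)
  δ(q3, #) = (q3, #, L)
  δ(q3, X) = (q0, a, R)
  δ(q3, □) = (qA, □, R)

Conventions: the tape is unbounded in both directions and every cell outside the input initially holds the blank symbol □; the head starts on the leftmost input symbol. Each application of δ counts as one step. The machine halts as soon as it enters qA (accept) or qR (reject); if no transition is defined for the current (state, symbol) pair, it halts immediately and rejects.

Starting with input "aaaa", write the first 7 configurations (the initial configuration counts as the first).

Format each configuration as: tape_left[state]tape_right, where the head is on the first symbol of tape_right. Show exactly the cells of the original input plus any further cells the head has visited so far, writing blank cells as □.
Step 0: [q0]aaaa (head at position 0)
Step 1: δ(q0, a) = (q1, X, R)  ⊢  X[q1]aaa (head at position 1)
Step 2: δ(q1, a) = (q1, a, R)  ⊢  Xa[q1]aa (head at position 2)
Step 3: δ(q1, a) = (q1, a, R)  ⊢  Xaa[q1]a (head at position 3)
Step 4: δ(q1, a) = (q1, a, R)  ⊢  Xaaa[q1]□ (head at position 4)
Step 5: δ(q1, □) = (q2, #, R)  ⊢  Xaaa#[q2]□ (head at position 5)
Step 6: δ(q2, □) = (q3, a, L)  ⊢  Xaaa[q3]#a (head at position 4)

Final answer: [q0]aaaa ⊢ X[q1]aaa ⊢ Xa[q1]aa ⊢ Xaa[q1]a ⊢ Xaaa[q1]□ ⊢ Xaaa#[q2]□ ⊢ Xaaa[q3]#a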